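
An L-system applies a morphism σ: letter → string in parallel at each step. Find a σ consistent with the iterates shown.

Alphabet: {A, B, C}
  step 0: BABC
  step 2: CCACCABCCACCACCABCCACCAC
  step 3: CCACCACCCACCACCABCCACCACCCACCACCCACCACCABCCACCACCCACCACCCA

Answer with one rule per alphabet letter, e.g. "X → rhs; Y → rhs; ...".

  step 2 ⇒ step 3: CCACCABCCACCACCABCCACCAC ⇒ CCA·CCA·C·CCA·CCA·C·CAB·CCA·CCA·C·CCA·CCA·C·CCA·CCA·C·CAB·CCA·CCA·C·CCA·CCA·C·CCA
    A ↦ C
    B ↦ CAB
    C ↦ CCA

A->C, B->CAB, C->CCA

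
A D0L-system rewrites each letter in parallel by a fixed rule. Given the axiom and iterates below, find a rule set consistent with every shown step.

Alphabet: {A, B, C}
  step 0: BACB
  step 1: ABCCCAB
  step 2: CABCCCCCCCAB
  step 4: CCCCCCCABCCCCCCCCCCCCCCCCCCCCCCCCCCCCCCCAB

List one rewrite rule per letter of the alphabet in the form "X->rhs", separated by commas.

A->C, B->AB, C->CC

  step 1 ⇒ step 2: ABCCCAB ⇒ C·AB·CC·CC·CC·C·AB
    A ↦ C
    B ↦ AB
    C ↦ CC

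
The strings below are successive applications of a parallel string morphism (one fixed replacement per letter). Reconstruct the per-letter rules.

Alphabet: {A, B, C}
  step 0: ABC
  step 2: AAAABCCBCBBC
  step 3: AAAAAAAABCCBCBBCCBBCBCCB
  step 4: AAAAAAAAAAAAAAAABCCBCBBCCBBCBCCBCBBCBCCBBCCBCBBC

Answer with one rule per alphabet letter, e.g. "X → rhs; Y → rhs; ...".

  step 3 ⇒ step 4: AAAAAAAABCCBCBBCCBBCBCCB ⇒ AA·AA·AA·AA·AA·AA·AA·AA·BC·CB·CB·BC·CB·BC·BC·CB·CB·BC·BC·CB·BC·CB·CB·BC
    A ↦ AA
    B ↦ BC
    C ↦ CB

A->AA, B->BC, C->CB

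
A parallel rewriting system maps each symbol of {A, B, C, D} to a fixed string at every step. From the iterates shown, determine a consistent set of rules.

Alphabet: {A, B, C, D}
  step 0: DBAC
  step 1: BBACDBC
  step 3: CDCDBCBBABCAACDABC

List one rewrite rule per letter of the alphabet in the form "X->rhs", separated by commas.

  step 0 ⇒ step 1: DBAC ⇒ BB·A·CD·BC
    A ↦ CD
    B ↦ A
    C ↦ BC
    D ↦ BB

A->CD, B->A, C->BC, D->BB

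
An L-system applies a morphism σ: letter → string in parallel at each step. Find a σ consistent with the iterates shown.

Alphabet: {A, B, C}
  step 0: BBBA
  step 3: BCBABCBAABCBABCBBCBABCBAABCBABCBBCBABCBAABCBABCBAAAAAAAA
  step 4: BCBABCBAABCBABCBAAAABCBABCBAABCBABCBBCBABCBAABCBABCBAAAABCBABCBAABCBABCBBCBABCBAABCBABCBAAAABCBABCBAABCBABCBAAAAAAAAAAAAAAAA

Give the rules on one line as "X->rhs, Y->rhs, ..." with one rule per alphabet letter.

A->AA, B->BCB, C->A

  step 3 ⇒ step 4: BCBABCBAABCBABCBBCBABCBAABCBABCBBCBABCBAABCBABCBAAAAAAAA ⇒ BCB·A·BCB·AA·BCB·A·BCB·AA·AA·BCB·A·BCB·AA·BCB·A·BCB·BCB·A·BCB·AA·BCB·A·BCB·AA·AA·BCB·A·BCB·AA·BCB·A·BCB·BCB·A·BCB·AA·BCB·A·BCB·AA·AA·BCB·A·BCB·AA·BCB·A·BCB·AA·AA·AA·AA·AA·AA·AA·AA
    A ↦ AA
    B ↦ BCB
    C ↦ A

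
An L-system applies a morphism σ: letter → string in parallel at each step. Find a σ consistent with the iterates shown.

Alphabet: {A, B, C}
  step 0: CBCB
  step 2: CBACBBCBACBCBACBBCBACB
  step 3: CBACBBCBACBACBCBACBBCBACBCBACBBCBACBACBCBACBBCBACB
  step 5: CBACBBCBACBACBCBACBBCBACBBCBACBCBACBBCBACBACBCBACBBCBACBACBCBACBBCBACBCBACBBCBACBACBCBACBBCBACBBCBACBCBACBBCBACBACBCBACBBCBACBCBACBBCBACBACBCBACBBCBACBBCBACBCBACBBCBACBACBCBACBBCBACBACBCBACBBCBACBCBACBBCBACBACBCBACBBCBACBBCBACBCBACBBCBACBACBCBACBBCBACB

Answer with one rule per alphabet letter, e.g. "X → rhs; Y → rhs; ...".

  step 2 ⇒ step 3: CBACBBCBACBCBACBBCBACB ⇒ CB·ACB·B·CB·ACB·ACB·CB·ACB·B·CB·ACB·CB·ACB·B·CB·ACB·ACB·CB·ACB·B·CB·ACB
    A ↦ B
    B ↦ ACB
    C ↦ CB

A->B, B->ACB, C->CB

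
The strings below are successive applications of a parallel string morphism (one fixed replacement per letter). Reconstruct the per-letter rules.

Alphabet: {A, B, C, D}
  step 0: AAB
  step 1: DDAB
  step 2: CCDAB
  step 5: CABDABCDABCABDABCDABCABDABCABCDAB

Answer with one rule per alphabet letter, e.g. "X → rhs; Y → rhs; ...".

A->D, B->AB, C->CAB, D->C

  step 1 ⇒ step 2: DDAB ⇒ C·C·D·AB
    A ↦ D
    B ↦ AB
    D ↦ C
    C ↦ CAB  (constrained at step 2)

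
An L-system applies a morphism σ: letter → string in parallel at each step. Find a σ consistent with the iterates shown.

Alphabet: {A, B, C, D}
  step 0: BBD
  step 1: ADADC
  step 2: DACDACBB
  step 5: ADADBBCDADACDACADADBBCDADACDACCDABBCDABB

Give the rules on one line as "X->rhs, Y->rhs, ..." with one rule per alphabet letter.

  step 1 ⇒ step 2: ADADC ⇒ DA·C·DA·C·BB
    A ↦ DA
    C ↦ BB
    D ↦ C
  step 0 ⇒ step 1: BBD ⇒ AD·AD·C
    B ↦ AD

A->DA, B->AD, C->BB, D->C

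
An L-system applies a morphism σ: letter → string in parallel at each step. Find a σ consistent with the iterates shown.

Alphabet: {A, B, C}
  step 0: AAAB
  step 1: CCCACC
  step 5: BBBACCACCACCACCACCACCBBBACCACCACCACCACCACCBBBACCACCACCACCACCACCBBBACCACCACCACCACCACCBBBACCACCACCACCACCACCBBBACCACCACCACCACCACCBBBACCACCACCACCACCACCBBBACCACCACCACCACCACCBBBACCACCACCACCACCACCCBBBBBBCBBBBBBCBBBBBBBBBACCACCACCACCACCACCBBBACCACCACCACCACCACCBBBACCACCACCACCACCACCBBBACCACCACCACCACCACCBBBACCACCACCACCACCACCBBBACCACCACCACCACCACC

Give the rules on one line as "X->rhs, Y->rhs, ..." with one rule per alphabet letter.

A->C, B->ACC, C->BBB

  step 0 ⇒ step 1: AAAB ⇒ C·C·C·ACC
    A ↦ C
    B ↦ ACC
    C ↦ BBB  (constrained at step 1)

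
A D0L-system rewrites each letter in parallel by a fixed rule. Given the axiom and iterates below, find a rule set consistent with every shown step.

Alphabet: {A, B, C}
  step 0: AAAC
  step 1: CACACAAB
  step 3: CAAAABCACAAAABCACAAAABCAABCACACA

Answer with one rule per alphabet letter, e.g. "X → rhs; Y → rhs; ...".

A->CA, B->AA, C->AB

  step 0 ⇒ step 1: AAAC ⇒ CA·CA·CA·AB
    A ↦ CA
    C ↦ AB
    B ↦ AA  (constrained at step 1)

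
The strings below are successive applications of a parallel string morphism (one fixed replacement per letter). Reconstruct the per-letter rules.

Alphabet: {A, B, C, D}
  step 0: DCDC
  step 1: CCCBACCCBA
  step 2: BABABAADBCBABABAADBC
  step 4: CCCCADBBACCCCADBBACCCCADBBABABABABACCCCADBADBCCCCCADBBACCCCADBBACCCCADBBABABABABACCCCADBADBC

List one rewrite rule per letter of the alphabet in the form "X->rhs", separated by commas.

A->C, B->ADB, C->BA, D->CCC

  step 1 ⇒ step 2: CCCBACCCBA ⇒ BA·BA·BA·ADB·C·BA·BA·BA·ADB·C
    A ↦ C
    B ↦ ADB
    C ↦ BA
  step 0 ⇒ step 1: DCDC ⇒ CCC·BA·CCC·BA
    D ↦ CCC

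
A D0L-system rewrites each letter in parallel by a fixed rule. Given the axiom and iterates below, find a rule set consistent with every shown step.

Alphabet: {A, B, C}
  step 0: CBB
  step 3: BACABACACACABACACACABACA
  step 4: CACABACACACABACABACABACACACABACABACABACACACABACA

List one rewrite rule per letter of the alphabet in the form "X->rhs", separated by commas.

A->CA, B->CA, C->BA

  step 3 ⇒ step 4: BACABACACACABACACACABACA ⇒ CA·CA·BA·CA·CA·CA·BA·CA·BA·CA·BA·CA·CA·CA·BA·CA·BA·CA·BA·CA·CA·CA·BA·CA
    A ↦ CA
    B ↦ CA
    C ↦ BA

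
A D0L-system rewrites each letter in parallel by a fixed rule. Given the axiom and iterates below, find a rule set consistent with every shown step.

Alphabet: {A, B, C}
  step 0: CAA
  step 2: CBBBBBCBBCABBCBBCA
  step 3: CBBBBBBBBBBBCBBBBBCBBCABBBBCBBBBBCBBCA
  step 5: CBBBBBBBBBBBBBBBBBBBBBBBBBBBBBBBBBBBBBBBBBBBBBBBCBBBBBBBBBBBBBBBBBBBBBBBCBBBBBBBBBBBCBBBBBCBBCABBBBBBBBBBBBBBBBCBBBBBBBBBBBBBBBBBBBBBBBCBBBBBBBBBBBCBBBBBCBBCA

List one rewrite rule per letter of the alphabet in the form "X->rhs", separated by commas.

A->BCA, B->BB, C->CB

  step 2 ⇒ step 3: CBBBBBCBBCABBCBBCA ⇒ CB·BB·BB·BB·BB·BB·CB·BB·BB·CB·BCA·BB·BB·CB·BB·BB·CB·BCA
    A ↦ BCA
    B ↦ BB
    C ↦ CB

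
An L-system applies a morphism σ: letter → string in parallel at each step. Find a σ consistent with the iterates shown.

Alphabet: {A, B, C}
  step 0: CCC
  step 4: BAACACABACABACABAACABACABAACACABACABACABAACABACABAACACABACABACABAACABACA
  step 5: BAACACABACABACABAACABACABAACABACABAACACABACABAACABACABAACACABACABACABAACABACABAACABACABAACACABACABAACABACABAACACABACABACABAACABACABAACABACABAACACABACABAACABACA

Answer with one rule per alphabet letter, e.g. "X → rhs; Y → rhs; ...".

A->CA, B->BAA, C->BA

  step 4 ⇒ step 5: BAACACABACABACABAACABACABAACACABACABACABAACABACABAACACABACABACABAACABACA ⇒ BAA·CA·CA·BA·CA·BA·CA·BAA·CA·BA·CA·BAA·CA·BA·CA·BAA·CA·CA·BA·CA·BAA·CA·BA·CA·BAA·CA·CA·BA·CA·BA·CA·BAA·CA·BA·CA·BAA·CA·BA·CA·BAA·CA·CA·BA·CA·BAA·CA·BA·CA·BAA·CA·CA·BA·CA·BA·CA·BAA·CA·BA·CA·BAA·CA·BA·CA·BAA·CA·CA·BA·CA·BAA·CA·BA·CA
    A ↦ CA
    B ↦ BAA
    C ↦ BA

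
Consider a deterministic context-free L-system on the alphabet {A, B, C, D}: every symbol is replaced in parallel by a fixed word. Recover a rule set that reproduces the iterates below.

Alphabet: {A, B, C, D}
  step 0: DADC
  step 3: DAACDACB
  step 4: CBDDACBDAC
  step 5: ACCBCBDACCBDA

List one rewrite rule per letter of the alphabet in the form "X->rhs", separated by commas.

A->D, B->C, C->A, D->CB

  step 4 ⇒ step 5: CBDDACBDAC ⇒ A·C·CB·CB·D·A·C·CB·D·A
    A ↦ D
    B ↦ C
    C ↦ A
    D ↦ CB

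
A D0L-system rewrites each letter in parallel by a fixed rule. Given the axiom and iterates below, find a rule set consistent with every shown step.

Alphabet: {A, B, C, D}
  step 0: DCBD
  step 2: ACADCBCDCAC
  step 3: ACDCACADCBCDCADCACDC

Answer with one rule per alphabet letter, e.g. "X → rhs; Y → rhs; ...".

  step 2 ⇒ step 3: ACADCBCDCAC ⇒ AC·DC·AC·A·DC·BC·DC·A·DC·AC·DC
    A ↦ AC
    B ↦ BC
    C ↦ DC
    D ↦ A

A->AC, B->BC, C->DC, D->A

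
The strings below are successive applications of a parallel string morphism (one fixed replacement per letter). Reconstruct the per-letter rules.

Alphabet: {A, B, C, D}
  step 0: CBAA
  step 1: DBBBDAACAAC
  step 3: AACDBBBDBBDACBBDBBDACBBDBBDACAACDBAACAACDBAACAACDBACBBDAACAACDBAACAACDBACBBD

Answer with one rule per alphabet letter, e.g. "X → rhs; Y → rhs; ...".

A->AAC, B->BBD, C->DB, D->AC

  step 0 ⇒ step 1: CBAA ⇒ DB·BBD·AAC·AAC
    A ↦ AAC
    B ↦ BBD
    C ↦ DB
    D ↦ AC  (constrained at step 1)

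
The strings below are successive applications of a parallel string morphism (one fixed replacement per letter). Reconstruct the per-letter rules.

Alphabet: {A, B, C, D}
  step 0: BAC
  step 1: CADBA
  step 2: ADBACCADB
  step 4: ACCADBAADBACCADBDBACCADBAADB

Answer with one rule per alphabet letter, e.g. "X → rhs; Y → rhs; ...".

A->DB, B->CA, C->A, D->AC

  step 1 ⇒ step 2: CADBA ⇒ A·DB·AC·CA·DB
    A ↦ DB
    B ↦ CA
    C ↦ A
    D ↦ AC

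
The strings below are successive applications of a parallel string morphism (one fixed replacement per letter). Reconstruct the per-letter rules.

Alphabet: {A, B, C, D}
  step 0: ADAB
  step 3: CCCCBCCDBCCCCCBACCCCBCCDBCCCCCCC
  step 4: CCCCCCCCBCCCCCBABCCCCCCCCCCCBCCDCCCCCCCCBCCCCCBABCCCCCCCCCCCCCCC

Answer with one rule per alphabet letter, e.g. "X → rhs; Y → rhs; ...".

  step 3 ⇒ step 4: CCCCBCCDBCCCCCBACCCCBCCDBCCCCCCC ⇒ CC·CC·CC·CC·BC·CC·CC·BA·BC·CC·CC·CC·CC·CC·BC·CD·CC·CC·CC·CC·BC·CC·CC·BA·BC·CC·CC·CC·CC·CC·CC·CC
    A ↦ CD
    B ↦ BC
    C ↦ CC
    D ↦ BA

A->CD, B->BC, C->CC, D->BA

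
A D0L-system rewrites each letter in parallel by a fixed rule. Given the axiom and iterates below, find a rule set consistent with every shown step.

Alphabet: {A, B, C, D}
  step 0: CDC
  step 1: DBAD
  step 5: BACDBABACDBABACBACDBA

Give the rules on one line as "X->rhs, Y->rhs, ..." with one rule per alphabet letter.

A->C, B->BA, C->D, D->BA

  step 0 ⇒ step 1: CDC ⇒ D·BA·D
    C ↦ D
    D ↦ BA
    A ↦ C  (constrained at step 1)
    B ↦ BA  (constrained at step 1)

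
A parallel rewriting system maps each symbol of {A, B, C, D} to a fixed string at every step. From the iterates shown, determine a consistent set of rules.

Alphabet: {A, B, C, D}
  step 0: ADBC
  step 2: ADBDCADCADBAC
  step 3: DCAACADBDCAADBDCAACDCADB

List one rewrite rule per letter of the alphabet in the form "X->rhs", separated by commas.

  step 2 ⇒ step 3: ADBDCADCADBAC ⇒ DCA·A·C·A·DB·DCA·A·DB·DCA·A·C·DCA·DB
    A ↦ DCA
    B ↦ C
    C ↦ DB
    D ↦ A

A->DCA, B->C, C->DB, D->A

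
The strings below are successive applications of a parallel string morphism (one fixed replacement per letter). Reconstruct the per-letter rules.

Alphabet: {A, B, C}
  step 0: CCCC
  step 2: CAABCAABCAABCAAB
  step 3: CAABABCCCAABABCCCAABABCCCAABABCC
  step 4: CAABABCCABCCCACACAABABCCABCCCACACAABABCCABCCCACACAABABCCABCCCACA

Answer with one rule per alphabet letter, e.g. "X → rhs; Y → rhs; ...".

A->AB, B->CC, C->CA

  step 3 ⇒ step 4: CAABABCCCAABABCCCAABABCCCAABABCC ⇒ CA·AB·AB·CC·AB·CC·CA·CA·CA·AB·AB·CC·AB·CC·CA·CA·CA·AB·AB·CC·AB·CC·CA·CA·CA·AB·AB·CC·AB·CC·CA·CA
    A ↦ AB
    B ↦ CC
    C ↦ CA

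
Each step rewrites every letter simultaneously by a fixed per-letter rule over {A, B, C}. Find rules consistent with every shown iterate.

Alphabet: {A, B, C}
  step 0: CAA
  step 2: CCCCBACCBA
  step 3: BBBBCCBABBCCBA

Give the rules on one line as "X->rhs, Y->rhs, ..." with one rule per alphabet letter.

  step 2 ⇒ step 3: CCCCBACCBA ⇒ B·B·B·B·CC·BA·B·B·CC·BA
    A ↦ BA
    B ↦ CC
    C ↦ B

A->BA, B->CC, C->B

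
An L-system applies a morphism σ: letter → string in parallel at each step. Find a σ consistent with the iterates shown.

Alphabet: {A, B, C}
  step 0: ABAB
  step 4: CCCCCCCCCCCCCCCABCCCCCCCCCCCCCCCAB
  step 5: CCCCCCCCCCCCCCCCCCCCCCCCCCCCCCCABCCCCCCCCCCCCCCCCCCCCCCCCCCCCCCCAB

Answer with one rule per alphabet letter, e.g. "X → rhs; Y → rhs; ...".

A->C, B->AB, C->CC

  step 4 ⇒ step 5: CCCCCCCCCCCCCCCABCCCCCCCCCCCCCCCAB ⇒ CC·CC·CC·CC·CC·CC·CC·CC·CC·CC·CC·CC·CC·CC·CC·C·AB·CC·CC·CC·CC·CC·CC·CC·CC·CC·CC·CC·CC·CC·CC·CC·C·AB
    A ↦ C
    B ↦ AB
    C ↦ CC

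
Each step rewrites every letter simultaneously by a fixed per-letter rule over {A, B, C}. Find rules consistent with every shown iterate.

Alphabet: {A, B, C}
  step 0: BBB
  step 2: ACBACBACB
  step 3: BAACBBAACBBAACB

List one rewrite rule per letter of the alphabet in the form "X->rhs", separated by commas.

A->BA, B->CB, C->A

  step 2 ⇒ step 3: ACBACBACB ⇒ BA·A·CB·BA·A·CB·BA·A·CB
    A ↦ BA
    B ↦ CB
    C ↦ A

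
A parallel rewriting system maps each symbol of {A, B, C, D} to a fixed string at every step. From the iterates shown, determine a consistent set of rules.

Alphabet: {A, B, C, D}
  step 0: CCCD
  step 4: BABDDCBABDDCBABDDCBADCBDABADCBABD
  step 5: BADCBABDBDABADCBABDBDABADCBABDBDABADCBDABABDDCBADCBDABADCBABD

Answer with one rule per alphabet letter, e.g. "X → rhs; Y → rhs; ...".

A->DC, B->BA, C->A, D->BD

  step 4 ⇒ step 5: BABDDCBABDDCBABDDCBADCBDABADCBABD ⇒ BA·DC·BA·BD·BD·A·BA·DC·BA·BD·BD·A·BA·DC·BA·BD·BD·A·BA·DC·BD·A·BA·BD·DC·BA·DC·BD·A·BA·DC·BA·BD
    A ↦ DC
    B ↦ BA
    C ↦ A
    D ↦ BD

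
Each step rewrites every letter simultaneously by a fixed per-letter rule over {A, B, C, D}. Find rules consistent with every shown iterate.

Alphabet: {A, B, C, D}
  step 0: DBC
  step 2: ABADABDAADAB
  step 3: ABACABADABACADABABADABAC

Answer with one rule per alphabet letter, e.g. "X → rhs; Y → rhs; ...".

A->AB, B->AC, C->DA, D->AD

  step 2 ⇒ step 3: ABADABDAADAB ⇒ AB·AC·AB·AD·AB·AC·AD·AB·AB·AD·AB·AC
    A ↦ AB
    B ↦ AC
    D ↦ AD
    C ↦ DA  (constrained at step 0)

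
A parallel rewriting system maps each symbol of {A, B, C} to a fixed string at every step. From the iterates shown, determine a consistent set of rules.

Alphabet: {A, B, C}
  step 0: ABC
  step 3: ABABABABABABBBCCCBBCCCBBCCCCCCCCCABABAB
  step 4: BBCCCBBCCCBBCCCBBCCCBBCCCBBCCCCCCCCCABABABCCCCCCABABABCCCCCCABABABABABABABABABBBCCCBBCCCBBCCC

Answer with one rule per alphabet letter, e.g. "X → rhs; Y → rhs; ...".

  step 3 ⇒ step 4: ABABABABABABBBCCCBBCCCBBCCCCCCCCCABABAB ⇒ BB·CCC·BB·CCC·BB·CCC·BB·CCC·BB·CCC·BB·CCC·CCC·CCC·AB·AB·AB·CCC·CCC·AB·AB·AB·CCC·CCC·AB·AB·AB·AB·AB·AB·AB·AB·AB·BB·CCC·BB·CCC·BB·CCC
    A ↦ BB
    B ↦ CCC
    C ↦ AB

A->BB, B->CCC, C->AB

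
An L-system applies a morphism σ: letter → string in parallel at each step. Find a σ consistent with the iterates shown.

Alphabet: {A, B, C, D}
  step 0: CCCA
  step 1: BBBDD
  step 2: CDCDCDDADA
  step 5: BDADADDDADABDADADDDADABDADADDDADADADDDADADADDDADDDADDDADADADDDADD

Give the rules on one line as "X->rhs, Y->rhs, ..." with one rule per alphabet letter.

  step 1 ⇒ step 2: BBBDD ⇒ CD·CD·CD·DA·DA
    B ↦ CD
    D ↦ DA
  step 0 ⇒ step 1: CCCA ⇒ B·B·B·DD
    A ↦ DD
  step 0 ⇒ step 1: CCCA ⇒ B·B·B·DD
    C ↦ B

A->DD, B->CD, C->B, D->DA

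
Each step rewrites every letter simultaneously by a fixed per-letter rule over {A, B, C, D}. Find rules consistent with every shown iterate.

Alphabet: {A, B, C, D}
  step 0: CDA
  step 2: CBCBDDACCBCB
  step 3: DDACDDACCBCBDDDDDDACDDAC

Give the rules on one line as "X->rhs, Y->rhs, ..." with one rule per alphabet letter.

  step 2 ⇒ step 3: CBCBDDACCBCB ⇒ DD·AC·DD·AC·CB·CB·DD·DD·DD·AC·DD·AC
    A ↦ DD
    B ↦ AC
    C ↦ DD
    D ↦ CB

A->DD, B->AC, C->DD, D->CB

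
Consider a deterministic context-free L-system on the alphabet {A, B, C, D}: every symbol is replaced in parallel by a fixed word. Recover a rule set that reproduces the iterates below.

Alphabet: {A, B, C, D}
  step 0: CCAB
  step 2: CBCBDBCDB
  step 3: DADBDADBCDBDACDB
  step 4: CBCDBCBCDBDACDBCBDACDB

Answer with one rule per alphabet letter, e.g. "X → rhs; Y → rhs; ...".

A->B, B->DB, C->DA, D->C

  step 3 ⇒ step 4: DADBDADBCDBDACDB ⇒ C·B·C·DB·C·B·C·DB·DA·C·DB·C·B·DA·C·DB
    A ↦ B
    B ↦ DB
    C ↦ DA
    D ↦ C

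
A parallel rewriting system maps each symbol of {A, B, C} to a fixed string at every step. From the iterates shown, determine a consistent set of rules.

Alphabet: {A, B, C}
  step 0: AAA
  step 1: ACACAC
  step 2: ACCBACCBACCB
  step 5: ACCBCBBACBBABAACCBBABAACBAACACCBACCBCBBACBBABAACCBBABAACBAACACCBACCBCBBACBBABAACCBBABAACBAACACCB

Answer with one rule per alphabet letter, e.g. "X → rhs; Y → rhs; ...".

A->AC, B->BA, C->CB

  step 1 ⇒ step 2: ACACAC ⇒ AC·CB·AC·CB·AC·CB
    A ↦ AC
    C ↦ CB
    B ↦ BA  (constrained at step 2)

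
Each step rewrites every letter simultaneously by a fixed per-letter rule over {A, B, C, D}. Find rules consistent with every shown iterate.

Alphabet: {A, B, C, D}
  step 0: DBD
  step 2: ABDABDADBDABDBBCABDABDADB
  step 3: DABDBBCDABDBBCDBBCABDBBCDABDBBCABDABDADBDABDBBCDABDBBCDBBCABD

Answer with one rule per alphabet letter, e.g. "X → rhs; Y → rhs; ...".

A->D, B->ABD, C->ADB, D->BBC

  step 2 ⇒ step 3: ABDABDADBDABDBBCABDABDADB ⇒ D·ABD·BBC·D·ABD·BBC·D·BBC·ABD·BBC·D·ABD·BBC·ABD·ABD·ADB·D·ABD·BBC·D·ABD·BBC·D·BBC·ABD
    A ↦ D
    B ↦ ABD
    C ↦ ADB
    D ↦ BBC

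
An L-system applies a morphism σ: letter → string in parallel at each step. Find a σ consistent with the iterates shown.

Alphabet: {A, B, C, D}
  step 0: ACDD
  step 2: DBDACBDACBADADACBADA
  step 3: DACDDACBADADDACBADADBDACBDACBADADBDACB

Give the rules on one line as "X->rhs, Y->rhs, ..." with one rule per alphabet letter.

  step 2 ⇒ step 3: DBDACBDACBADADACBADA ⇒ DAC·D·DAC·B·ADA·D·DAC·B·ADA·D·B·DAC·B·DAC·B·ADA·D·B·DAC·B
    A ↦ B
    B ↦ D
    C ↦ ADA
    D ↦ DAC

A->B, B->D, C->ADA, D->DAC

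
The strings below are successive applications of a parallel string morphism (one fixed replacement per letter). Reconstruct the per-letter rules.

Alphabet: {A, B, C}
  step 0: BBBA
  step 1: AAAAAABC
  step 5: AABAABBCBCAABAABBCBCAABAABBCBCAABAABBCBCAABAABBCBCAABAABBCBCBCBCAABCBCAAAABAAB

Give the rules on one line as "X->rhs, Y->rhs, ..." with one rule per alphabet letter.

A->BC, B->AA, C->B

  step 0 ⇒ step 1: BBBA ⇒ AA·AA·AA·BC
    A ↦ BC
    B ↦ AA
    C ↦ B  (constrained at step 1)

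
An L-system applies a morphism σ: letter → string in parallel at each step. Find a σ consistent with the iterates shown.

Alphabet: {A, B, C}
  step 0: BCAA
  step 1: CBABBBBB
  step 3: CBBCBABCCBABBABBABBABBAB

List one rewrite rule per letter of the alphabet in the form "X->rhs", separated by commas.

A->BB, B->C, C->BAB

  step 0 ⇒ step 1: BCAA ⇒ C·BAB·BB·BB
    A ↦ BB
    B ↦ C
    C ↦ BAB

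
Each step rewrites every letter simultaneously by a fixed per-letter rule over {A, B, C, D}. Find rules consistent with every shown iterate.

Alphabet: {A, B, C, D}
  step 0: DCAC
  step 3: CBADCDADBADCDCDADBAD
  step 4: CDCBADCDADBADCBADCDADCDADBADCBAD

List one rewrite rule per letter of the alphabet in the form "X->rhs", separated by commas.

A->B, B->C, C->CD, D->AD

  step 3 ⇒ step 4: CBADCDADBADCDCDADBAD ⇒ CD·C·B·AD·CD·AD·B·AD·C·B·AD·CD·AD·CD·AD·B·AD·C·B·AD
    A ↦ B
    B ↦ C
    C ↦ CD
    D ↦ AD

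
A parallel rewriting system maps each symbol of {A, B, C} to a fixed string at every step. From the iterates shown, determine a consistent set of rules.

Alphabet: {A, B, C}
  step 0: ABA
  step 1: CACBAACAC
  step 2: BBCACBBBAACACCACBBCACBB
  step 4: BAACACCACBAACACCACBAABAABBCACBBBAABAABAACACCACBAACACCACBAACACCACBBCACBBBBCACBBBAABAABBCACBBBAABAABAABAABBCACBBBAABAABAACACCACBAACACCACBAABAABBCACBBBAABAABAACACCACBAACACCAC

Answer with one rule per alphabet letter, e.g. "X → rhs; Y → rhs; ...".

  step 1 ⇒ step 2: CACBAACAC ⇒ BB·CAC·BB·BAA·CAC·CAC·BB·CAC·BB
    A ↦ CAC
    B ↦ BAA
    C ↦ BB

A->CAC, B->BAA, C->BB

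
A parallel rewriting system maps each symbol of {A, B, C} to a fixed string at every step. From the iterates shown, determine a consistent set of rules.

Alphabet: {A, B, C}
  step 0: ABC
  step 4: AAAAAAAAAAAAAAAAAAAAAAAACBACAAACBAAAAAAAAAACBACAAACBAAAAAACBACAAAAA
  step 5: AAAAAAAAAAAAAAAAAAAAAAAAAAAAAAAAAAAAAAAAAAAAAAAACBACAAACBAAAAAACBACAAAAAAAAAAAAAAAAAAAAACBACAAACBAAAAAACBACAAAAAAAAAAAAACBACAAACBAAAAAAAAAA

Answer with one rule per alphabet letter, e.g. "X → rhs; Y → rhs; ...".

  step 4 ⇒ step 5: AAAAAAAAAAAAAAAAAAAAAAAACBACAAACBAAAAAAAAAACBACAAACBAAAAAACBACAAAAA ⇒ AA·AA·AA·AA·AA·AA·AA·AA·AA·AA·AA·AA·AA·AA·AA·AA·AA·AA·AA·AA·AA·AA·AA·AA·CB·ACA·AA·CB·AA·AA·AA·CB·ACA·AA·AA·AA·AA·AA·AA·AA·AA·AA·AA·CB·ACA·AA·CB·AA·AA·AA·CB·ACA·AA·AA·AA·AA·AA·AA·CB·ACA·AA·CB·AA·AA·AA·AA·AA
    A ↦ AA
    B ↦ ACA
    C ↦ CB

A->AA, B->ACA, C->CB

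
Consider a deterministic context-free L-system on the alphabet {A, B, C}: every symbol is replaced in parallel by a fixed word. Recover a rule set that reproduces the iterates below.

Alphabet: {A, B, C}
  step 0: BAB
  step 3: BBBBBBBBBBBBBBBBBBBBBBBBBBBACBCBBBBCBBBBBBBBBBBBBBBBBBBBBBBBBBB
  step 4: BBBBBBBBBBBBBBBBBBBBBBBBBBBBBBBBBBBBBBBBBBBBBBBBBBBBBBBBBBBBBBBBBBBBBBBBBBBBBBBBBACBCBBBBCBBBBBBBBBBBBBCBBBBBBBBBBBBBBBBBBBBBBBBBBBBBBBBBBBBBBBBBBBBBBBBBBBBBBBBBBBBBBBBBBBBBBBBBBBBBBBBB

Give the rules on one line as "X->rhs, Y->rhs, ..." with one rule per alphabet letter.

  step 3 ⇒ step 4: BBBBBBBBBBBBBBBBBBBBBBBBBBBACBCBBBBCBBBBBBBBBBBBBBBBBBBBBBBBBBB ⇒ BBB·BBB·BBB·BBB·BBB·BBB·BBB·BBB·BBB·BBB·BBB·BBB·BBB·BBB·BBB·BBB·BBB·BBB·BBB·BBB·BBB·BBB·BBB·BBB·BBB·BBB·BBB·AC·BC·BBB·BC·BBB·BBB·BBB·BBB·BC·BBB·BBB·BBB·BBB·BBB·BBB·BBB·BBB·BBB·BBB·BBB·BBB·BBB·BBB·BBB·BBB·BBB·BBB·BBB·BBB·BBB·BBB·BBB·BBB·BBB·BBB·BBB
    A ↦ AC
    B ↦ BBB
    C ↦ BC

A->AC, B->BBB, C->BC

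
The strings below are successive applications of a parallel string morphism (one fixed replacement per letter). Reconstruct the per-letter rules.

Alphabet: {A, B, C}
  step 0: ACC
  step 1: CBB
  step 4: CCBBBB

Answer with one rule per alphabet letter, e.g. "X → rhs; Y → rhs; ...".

  step 0 ⇒ step 1: ACC ⇒ C·B·B
    A ↦ C
    C ↦ B
    B ↦ AA  (constrained at step 1)

A->C, B->AA, C->B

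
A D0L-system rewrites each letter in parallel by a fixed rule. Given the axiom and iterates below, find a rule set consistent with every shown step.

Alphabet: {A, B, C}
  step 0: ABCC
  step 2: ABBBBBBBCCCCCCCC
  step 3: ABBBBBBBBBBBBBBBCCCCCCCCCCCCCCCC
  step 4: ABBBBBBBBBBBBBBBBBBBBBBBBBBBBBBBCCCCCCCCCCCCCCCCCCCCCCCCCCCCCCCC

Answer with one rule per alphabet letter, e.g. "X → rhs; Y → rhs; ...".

A->AB, B->BB, C->CC

  step 3 ⇒ step 4: ABBBBBBBBBBBBBBBCCCCCCCCCCCCCCCC ⇒ AB·BB·BB·BB·BB·BB·BB·BB·BB·BB·BB·BB·BB·BB·BB·BB·CC·CC·CC·CC·CC·CC·CC·CC·CC·CC·CC·CC·CC·CC·CC·CC
    A ↦ AB
    B ↦ BB
    C ↦ CC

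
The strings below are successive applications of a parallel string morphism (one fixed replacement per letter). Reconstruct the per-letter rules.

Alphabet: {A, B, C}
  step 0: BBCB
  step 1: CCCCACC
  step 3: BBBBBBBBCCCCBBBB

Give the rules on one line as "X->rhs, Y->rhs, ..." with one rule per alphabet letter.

  step 0 ⇒ step 1: BBCB ⇒ CC·CC·A·CC
    B ↦ CC
    C ↦ A
    A ↦ BB  (constrained at step 1)

A->BB, B->CC, C->A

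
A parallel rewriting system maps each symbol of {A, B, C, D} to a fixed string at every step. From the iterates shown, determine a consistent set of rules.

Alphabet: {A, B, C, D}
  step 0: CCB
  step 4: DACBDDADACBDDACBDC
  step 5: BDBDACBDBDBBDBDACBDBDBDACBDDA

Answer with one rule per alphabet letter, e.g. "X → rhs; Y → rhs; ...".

  step 4 ⇒ step 5: DACBDDADACBDDACBDC ⇒ BD·B·DA·C·BD·BD·B·BD·B·DA·C·BD·BD·B·DA·C·BD·DA
    A ↦ B
    B ↦ C
    C ↦ DA
    D ↦ BD

A->B, B->C, C->DA, D->BD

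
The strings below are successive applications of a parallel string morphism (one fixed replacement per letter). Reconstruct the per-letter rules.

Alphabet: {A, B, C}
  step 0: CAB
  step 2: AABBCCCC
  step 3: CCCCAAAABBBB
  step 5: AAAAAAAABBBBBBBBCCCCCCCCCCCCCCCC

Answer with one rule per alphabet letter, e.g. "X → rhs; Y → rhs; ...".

  step 2 ⇒ step 3: AABBCCCC ⇒ CC·CC·AA·AA·B·B·B·B
    A ↦ CC
    B ↦ AA
    C ↦ B

A->CC, B->AA, C->B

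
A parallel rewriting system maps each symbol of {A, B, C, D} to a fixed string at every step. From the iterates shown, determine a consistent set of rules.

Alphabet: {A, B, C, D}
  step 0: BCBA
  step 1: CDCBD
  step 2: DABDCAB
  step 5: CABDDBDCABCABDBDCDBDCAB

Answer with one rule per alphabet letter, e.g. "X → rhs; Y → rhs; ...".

  step 1 ⇒ step 2: CDCBD ⇒ D·AB·D·C·AB
    B ↦ C
    C ↦ D
    D ↦ AB
  step 0 ⇒ step 1: BCBA ⇒ C·D·C·BD
    A ↦ BD

A->BD, B->C, C->D, D->AB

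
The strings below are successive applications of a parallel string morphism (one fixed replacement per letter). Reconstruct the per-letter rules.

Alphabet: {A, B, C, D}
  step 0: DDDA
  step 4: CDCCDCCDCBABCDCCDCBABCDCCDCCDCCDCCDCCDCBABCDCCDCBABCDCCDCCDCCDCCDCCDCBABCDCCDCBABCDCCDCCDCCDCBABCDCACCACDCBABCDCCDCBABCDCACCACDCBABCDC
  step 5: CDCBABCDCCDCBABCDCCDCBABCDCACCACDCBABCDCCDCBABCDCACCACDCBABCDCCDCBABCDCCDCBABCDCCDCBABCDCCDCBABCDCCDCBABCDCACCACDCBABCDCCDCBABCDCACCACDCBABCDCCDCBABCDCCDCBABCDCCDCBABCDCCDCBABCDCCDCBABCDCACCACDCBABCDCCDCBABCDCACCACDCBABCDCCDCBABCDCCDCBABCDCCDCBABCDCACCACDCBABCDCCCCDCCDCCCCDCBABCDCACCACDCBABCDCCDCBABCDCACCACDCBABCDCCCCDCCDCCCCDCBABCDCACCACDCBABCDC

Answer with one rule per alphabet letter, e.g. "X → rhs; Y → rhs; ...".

  step 4 ⇒ step 5: CDCCDCCDCBABCDCCDCBABCDCCDCCDCCDCCDCCDCBABCDCCDCBABCDCCDCCDCCDCCDCCDCBABCDCCDCBABCDCCDCCDCCDCBABCDCACCACDCBABCDCCDCBABCDCACCACDCBABCDC ⇒ CDC·BAB·CDC·CDC·BAB·CDC·CDC·BAB·CDC·A·CC·A·CDC·BAB·CDC·CDC·BAB·CDC·A·CC·A·CDC·BAB·CDC·CDC·BAB·CDC·CDC·BAB·CDC·CDC·BAB·CDC·CDC·BAB·CDC·CDC·BAB·CDC·A·CC·A·CDC·BAB·CDC·CDC·BAB·CDC·A·CC·A·CDC·BAB·CDC·CDC·BAB·CDC·CDC·BAB·CDC·CDC·BAB·CDC·CDC·BAB·CDC·CDC·BAB·CDC·A·CC·A·CDC·BAB·CDC·CDC·BAB·CDC·A·CC·A·CDC·BAB·CDC·CDC·BAB·CDC·CDC·BAB·CDC·CDC·BAB·CDC·A·CC·A·CDC·BAB·CDC·CC·CDC·CDC·CC·CDC·BAB·CDC·A·CC·A·CDC·BAB·CDC·CDC·BAB·CDC·A·CC·A·CDC·BAB·CDC·CC·CDC·CDC·CC·CDC·BAB·CDC·A·CC·A·CDC·BAB·CDC
    A ↦ CC
    B ↦ A
    C ↦ CDC
    D ↦ BAB

A->CC, B->A, C->CDC, D->BAB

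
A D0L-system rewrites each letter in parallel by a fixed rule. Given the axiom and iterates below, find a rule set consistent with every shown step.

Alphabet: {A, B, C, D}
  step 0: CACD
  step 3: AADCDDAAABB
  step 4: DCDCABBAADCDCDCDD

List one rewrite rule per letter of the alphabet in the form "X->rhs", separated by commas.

  step 3 ⇒ step 4: AADCDDAAABB ⇒ DC·DC·A·BB·A·A·DC·DC·DC·D·D
    A ↦ DC
    B ↦ D
    C ↦ BB
    D ↦ A

A->DC, B->D, C->BB, D->A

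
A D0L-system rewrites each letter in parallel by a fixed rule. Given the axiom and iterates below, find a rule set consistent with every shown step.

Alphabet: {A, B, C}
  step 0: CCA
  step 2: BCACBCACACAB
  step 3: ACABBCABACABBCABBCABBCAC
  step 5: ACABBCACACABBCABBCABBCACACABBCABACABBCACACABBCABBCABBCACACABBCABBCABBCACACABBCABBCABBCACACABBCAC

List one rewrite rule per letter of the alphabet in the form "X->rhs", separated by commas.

  step 2 ⇒ step 3: BCACBCACACAB ⇒ AC·AB·BC·AB·AC·AB·BC·AB·BC·AB·BC·AC
    A ↦ BC
    B ↦ AC
    C ↦ AB

A->BC, B->AC, C->AB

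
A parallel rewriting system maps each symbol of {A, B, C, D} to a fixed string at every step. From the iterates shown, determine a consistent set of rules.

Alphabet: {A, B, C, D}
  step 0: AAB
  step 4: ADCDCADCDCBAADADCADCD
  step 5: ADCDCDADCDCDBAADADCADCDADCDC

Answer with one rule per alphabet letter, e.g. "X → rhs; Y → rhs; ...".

A->AD, B->BA, C->D, D->C

  step 4 ⇒ step 5: ADCDCADCDCBAADADCADCD ⇒ AD·C·D·C·D·AD·C·D·C·D·BA·AD·AD·C·AD·C·D·AD·C·D·C
    A ↦ AD
    B ↦ BA
    C ↦ D
    D ↦ C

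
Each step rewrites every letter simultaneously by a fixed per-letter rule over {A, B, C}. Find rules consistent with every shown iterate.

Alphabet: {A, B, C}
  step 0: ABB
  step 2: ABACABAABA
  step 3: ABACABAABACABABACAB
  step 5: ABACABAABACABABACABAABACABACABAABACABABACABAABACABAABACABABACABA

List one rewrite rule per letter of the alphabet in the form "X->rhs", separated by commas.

  step 2 ⇒ step 3: ABACABAABA ⇒ AB·AC·AB·A·AB·AC·AB·AB·AC·AB
    A ↦ AB
    B ↦ AC
    C ↦ A

A->AB, B->AC, C->A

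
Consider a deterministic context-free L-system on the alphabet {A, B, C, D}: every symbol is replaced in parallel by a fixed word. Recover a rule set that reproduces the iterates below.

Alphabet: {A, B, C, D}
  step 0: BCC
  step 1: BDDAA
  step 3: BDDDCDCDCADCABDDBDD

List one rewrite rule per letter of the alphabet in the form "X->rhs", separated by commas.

A->B, B->BDD, C->A, D->DC

  step 0 ⇒ step 1: BCC ⇒ BDD·A·A
    B ↦ BDD
    C ↦ A
    A ↦ B  (constrained at step 1)
    D ↦ DC  (constrained at step 1)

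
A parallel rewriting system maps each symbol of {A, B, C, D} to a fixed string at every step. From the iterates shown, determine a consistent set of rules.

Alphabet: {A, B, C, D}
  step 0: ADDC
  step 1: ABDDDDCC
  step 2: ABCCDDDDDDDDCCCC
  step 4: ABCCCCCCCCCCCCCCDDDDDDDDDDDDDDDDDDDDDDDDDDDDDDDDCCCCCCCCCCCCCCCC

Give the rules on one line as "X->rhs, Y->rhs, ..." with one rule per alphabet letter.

A->AB, B->CC, C->CC, D->DD

  step 1 ⇒ step 2: ABDDDDCC ⇒ AB·CC·DD·DD·DD·DD·CC·CC
    A ↦ AB
    B ↦ CC
    C ↦ CC
    D ↦ DD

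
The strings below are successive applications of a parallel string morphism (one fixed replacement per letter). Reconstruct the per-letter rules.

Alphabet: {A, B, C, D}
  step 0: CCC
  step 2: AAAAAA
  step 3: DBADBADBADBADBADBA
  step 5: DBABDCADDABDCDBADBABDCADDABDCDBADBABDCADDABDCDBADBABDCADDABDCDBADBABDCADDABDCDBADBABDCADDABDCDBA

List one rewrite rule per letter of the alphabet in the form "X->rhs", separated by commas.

  step 2 ⇒ step 3: AAAAAA ⇒ DBA·DBA·DBA·DBA·DBA·DBA
    A ↦ DBA
    B ↦ BDC  (constrained at step 3)
    C ↦ DD  (constrained at step 0)
    D ↦ A  (constrained at step 3)

A->DBA, B->BDC, C->DD, D->A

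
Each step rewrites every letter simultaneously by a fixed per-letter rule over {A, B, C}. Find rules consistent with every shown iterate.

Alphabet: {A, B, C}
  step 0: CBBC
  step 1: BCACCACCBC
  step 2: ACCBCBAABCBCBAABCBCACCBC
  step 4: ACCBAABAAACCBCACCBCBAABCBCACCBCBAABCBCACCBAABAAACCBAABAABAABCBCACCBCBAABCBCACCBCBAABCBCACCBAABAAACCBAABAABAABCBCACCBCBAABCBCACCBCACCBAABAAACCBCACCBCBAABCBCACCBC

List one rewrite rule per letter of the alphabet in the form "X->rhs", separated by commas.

  step 1 ⇒ step 2: BCACCACCBC ⇒ ACC·BC·BAA·BC·BC·BAA·BC·BC·ACC·BC
    A ↦ BAA
    B ↦ ACC
    C ↦ BC

A->BAA, B->ACC, C->BC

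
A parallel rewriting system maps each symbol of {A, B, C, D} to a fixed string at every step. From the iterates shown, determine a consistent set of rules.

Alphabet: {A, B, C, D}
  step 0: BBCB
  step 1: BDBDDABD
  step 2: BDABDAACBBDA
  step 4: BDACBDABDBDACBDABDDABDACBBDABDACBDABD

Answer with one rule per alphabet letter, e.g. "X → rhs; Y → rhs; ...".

  step 1 ⇒ step 2: BDBDDABD ⇒ BD·A·BD·A·A·CB·BD·A
    A ↦ CB
    B ↦ BD
    D ↦ A
  step 0 ⇒ step 1: BBCB ⇒ BD·BD·DA·BD
    C ↦ DA

A->CB, B->BD, C->DA, D->A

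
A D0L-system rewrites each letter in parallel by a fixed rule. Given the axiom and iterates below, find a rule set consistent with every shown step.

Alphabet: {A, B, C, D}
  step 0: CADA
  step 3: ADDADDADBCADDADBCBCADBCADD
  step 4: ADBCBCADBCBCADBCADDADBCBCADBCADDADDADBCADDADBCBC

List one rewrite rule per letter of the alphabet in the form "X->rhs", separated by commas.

  step 3 ⇒ step 4: ADDADDADBCADDADBCBCADBCADD ⇒ AD·BC·BC·AD·BC·BC·AD·BC·A·DD·AD·BC·BC·AD·BC·A·DD·A·DD·AD·BC·A·DD·AD·BC·BC
    A ↦ AD
    B ↦ A
    C ↦ DD
    D ↦ BC

A->AD, B->A, C->DD, D->BC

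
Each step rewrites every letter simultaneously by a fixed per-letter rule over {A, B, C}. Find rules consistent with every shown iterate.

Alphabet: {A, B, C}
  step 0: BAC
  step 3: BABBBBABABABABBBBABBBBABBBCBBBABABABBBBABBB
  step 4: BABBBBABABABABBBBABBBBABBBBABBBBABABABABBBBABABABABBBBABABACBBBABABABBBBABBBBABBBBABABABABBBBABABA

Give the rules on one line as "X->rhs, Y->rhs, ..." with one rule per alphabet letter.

A->BBB, B->BA, C->CBB

  step 3 ⇒ step 4: BABBBBABABABABBBBABBBBABBBCBBBABABABBBBABBB ⇒ BA·BBB·BA·BA·BA·BA·BBB·BA·BBB·BA·BBB·BA·BBB·BA·BA·BA·BA·BBB·BA·BA·BA·BA·BBB·BA·BA·BA·CBB·BA·BA·BA·BBB·BA·BBB·BA·BBB·BA·BA·BA·BA·BBB·BA·BA·BA
    A ↦ BBB
    B ↦ BA
    C ↦ CBB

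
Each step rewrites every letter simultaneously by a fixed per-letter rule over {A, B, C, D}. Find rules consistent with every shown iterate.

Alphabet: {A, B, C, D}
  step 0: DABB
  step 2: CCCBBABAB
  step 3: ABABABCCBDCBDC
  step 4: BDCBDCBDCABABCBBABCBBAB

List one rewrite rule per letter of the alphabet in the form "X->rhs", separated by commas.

A->BD, B->C, C->AB, D->BB

  step 3 ⇒ step 4: ABABABCCBDCBDC ⇒ BD·C·BD·C·BD·C·AB·AB·C·BB·AB·C·BB·AB
    A ↦ BD
    B ↦ C
    C ↦ AB
    D ↦ BB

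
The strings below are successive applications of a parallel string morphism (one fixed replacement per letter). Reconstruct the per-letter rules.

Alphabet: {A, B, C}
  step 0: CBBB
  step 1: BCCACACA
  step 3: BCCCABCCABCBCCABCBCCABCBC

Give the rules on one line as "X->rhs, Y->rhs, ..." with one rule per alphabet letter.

  step 0 ⇒ step 1: CBBB ⇒ BC·CA·CA·CA
    B ↦ CA
    C ↦ BC
    A ↦ C  (constrained at step 1)

A->C, B->CA, C->BC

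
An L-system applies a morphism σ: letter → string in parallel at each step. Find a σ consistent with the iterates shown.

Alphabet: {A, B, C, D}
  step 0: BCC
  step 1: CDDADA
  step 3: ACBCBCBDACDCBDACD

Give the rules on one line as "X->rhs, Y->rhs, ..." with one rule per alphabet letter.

A->CB, B->CD, C->DA, D->A

  step 0 ⇒ step 1: BCC ⇒ CD·DA·DA
    B ↦ CD
    C ↦ DA
    A ↦ CB  (constrained at step 1)
    D ↦ A  (constrained at step 1)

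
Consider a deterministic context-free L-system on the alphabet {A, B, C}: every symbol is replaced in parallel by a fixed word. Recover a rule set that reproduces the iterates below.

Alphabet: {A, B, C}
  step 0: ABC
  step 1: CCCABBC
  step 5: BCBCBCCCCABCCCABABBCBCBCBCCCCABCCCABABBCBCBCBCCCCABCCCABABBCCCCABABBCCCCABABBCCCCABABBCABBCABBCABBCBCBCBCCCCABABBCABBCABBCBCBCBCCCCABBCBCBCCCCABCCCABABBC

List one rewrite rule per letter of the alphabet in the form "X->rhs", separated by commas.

  step 0 ⇒ step 1: ABC ⇒ CCC·AB·BC
    A ↦ CCC
    B ↦ AB
    C ↦ BC

A->CCC, B->AB, C->BC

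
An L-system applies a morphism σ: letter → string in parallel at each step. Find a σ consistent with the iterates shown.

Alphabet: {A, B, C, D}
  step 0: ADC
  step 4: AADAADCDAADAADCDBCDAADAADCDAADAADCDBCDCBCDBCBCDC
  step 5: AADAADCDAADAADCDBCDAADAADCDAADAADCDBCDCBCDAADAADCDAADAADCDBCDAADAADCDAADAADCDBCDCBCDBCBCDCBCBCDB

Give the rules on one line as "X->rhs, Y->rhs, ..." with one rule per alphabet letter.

  step 4 ⇒ step 5: AADAADCDAADAADCDBCDAADAADCDAADAADCDBCDCBCDBCBCDC ⇒ AAD·AAD·CD·AAD·AAD·CD·B·CD·AAD·AAD·CD·AAD·AAD·CD·B·CD·C·B·CD·AAD·AAD·CD·AAD·AAD·CD·B·CD·AAD·AAD·CD·AAD·AAD·CD·B·CD·C·B·CD·B·C·B·CD·C·B·C·B·CD·B
    A ↦ AAD
    B ↦ C
    C ↦ B
    D ↦ CD

A->AAD, B->C, C->B, D->CD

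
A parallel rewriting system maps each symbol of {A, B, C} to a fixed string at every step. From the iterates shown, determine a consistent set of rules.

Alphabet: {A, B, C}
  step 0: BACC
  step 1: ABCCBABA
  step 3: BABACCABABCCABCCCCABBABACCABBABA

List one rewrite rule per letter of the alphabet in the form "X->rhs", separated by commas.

A->CC, B->AB, C->BA

  step 0 ⇒ step 1: BACC ⇒ AB·CC·BA·BA
    A ↦ CC
    B ↦ AB
    C ↦ BA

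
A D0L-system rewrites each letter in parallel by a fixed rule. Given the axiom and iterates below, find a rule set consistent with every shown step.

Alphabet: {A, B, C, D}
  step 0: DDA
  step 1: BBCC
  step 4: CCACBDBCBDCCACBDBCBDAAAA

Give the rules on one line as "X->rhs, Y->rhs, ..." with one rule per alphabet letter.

  step 0 ⇒ step 1: DDA ⇒ B·B·CC
    A ↦ CC
    D ↦ B
    B ↦ CBD  (constrained at step 1)
    C ↦ A  (constrained at step 1)

A->CC, B->CBD, C->A, D->B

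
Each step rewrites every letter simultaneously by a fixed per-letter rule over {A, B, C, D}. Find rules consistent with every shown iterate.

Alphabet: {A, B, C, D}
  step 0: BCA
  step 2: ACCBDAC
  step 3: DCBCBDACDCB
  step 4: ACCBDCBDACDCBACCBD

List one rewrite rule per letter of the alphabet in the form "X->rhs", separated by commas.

A->D, B->D, C->CB, D->AC

  step 3 ⇒ step 4: DCBCBDACDCB ⇒ AC·CB·D·CB·D·AC·D·CB·AC·CB·D
    A ↦ D
    B ↦ D
    C ↦ CB
    D ↦ AC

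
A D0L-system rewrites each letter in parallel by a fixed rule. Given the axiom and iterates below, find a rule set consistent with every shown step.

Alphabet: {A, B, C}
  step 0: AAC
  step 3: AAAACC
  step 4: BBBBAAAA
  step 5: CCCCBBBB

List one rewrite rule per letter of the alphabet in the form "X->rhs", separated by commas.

A->B, B->C, C->AA

  step 4 ⇒ step 5: BBBBAAAA ⇒ C·C·C·C·B·B·B·B
    A ↦ B
    B ↦ C
  step 3 ⇒ step 4: AAAACC ⇒ B·B·B·B·AA·AA
    C ↦ AA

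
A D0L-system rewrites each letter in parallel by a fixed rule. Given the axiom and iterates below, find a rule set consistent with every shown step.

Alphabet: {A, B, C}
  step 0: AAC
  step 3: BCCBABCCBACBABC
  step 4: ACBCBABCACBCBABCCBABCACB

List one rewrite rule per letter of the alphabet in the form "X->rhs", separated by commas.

A->BC, B->A, C->CB

  step 3 ⇒ step 4: BCCBABCCBACBABC ⇒ A·CB·CB·A·BC·A·CB·CB·A·BC·CB·A·BC·A·CB
    A ↦ BC
    B ↦ A
    C ↦ CB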